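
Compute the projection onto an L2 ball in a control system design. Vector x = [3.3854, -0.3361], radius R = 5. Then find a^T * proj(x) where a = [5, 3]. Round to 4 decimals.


Step 1: Compute ||x|| (intermediates to 6 decimals).
||x|| = sqrt(3.3854^2 + (-0.3361)^2) = 3.402043
Step 2: Project.
Since ||x|| <= R, proj = x (no scaling needed).
proj(x) = [3.3854, -0.3361]
Step 3: Dot product.
a^T * proj(x) = 5*3.3854 + 3*(-0.3361) = 15.9187


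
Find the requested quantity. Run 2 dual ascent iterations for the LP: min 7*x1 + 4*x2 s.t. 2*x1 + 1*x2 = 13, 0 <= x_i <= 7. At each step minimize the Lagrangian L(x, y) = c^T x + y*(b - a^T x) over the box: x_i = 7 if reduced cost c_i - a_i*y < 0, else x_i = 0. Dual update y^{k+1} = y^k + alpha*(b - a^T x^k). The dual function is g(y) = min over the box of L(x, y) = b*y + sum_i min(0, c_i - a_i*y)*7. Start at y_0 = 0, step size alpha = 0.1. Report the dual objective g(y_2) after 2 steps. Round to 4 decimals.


Dual ascent for LP: min 7*x1 + 4*x2, 2*x1 + 1*x2 = 13, 0 <= x_i <= 7
Step 1: y^k = 0.0, reduced costs: (7.0, 4.0)
  x^k = (0.0, 0.0), subgradient = b - a^T x = 13.0
  y^{k+1} = 0.0 + 0.1*13.0 = 1.3
Step 2: y^k = 1.3, reduced costs: (4.4, 2.7)
  x^k = (0.0, 0.0), subgradient = b - a^T x = 13.0
  y^{k+1} = 1.3 + 0.1*13.0 = 2.6
Dual objective at y_2 = 2.6: reduced costs (1.8, 1.4), box minimizer x = (0.0, 0.0)
g(y_2) = b*y + (c1 - a1*y)*x1 + (c2 - a2*y)*x2 = 13*2.6 + 1.8*0.0 + 1.4*0.0 = 33.8 + 0.0 + 0.0 = 33.8


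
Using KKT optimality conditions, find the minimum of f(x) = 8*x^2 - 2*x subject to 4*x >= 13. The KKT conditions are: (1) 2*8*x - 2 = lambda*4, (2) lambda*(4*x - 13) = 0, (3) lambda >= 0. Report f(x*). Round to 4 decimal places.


Step 1: Try lambda = 0 (constraint inactive).
x_unc = 2/(2*8) = 0.125
Check: 4*0.125 = 0.5 < 13 -- violated!
Step 2: Constraint must be active: 4*x = 13
x* = 13/4 = 3.25
lambda = (2*8*3.25 - 2)/4 = 12.5
Step 3: Compute optimal value.
f(x*) = 8*3.25^2 - 2*3.25 = 78.0


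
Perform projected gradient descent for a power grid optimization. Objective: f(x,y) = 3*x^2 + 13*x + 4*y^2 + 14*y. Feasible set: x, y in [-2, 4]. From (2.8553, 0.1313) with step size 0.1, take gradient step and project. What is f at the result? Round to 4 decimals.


Step 1: Compute gradient at (2.8553, 0.1313).
grad_x = 2*3*2.8553 + 13 = 30.1318
grad_y = 2*4*0.1313 + 14 = 15.0504
Step 2: Gradient step.
x_raw = 2.8553 - 0.1*30.1318 = -0.1579
y_raw = 0.1313 - 0.1*15.0504 = -1.3737
Step 3: Project onto [-2, 4].
x_proj = clip(-0.1579) = -0.1579
y_proj = clip(-1.3737) = -1.3737
Step 4: Evaluate f.
f(-0.1579, -1.3737) = -13.6614


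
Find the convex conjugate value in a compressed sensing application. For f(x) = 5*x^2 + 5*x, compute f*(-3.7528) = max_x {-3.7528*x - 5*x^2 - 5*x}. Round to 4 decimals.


f*(y) = sup_x {y*x - a*x^2 - b*x} = sup_x {(y-b)*x - a*x^2}
FOC: (y - b) - 2a*x = 0 => x* = (y - b)/(2a)
x* = (-3.7528 - 5)/(2*5) = -0.8753
f*(-3.7528) = (y-b)^2/(4a) = (-3.7528 - 5)^2/(4*5)
= 76.6115/20 = 3.8306


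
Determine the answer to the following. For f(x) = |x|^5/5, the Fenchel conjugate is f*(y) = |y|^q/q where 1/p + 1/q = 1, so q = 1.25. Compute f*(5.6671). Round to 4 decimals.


The conjugate exponent q satisfies 1/p + 1/q = 1.
p = 5, so q = 5/(5 - 1) = 1.25
|y|^q = 5.6671^1.25 = 8.7438
f*(5.6671) = 8.7438 / 1.25 = 6.9951


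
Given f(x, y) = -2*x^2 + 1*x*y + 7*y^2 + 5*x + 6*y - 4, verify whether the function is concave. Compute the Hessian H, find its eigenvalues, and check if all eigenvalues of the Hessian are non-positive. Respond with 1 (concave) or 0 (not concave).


The Hessian of f(x,y) = -2*x^2 + 1*x*y + 7*y^2 + 5*x + 6*y - 4 is:
H = [[-4, 1], [1, 14]]
Trace = -4 + 14 = 10
Determinant = -4*14 - (1)^2 = -57
Discriminant = (10)^2 - 4*-57 = 328.0
Eigenvalues: lambda_1 = -4.0554, lambda_2 = 14.0554
The function is not concave.

0


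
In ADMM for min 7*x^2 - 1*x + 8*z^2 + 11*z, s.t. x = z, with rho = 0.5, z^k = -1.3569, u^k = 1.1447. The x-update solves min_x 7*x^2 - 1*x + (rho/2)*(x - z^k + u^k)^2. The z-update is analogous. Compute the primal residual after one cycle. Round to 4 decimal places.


ADMM iteration with rho = 0.5, z^k = -1.3569, u^k = 1.1447
Step 1: x-update.
Minimize 7*x^2 - 1*x + (0.5/2)*(x + 1.3569 + 1.1447)^2
FOC: (2*7 + 0.5)*x = 1 + 0.5*(-1.3569 - 1.1447)
x^{k+1} = -0.0173
Step 2: z-update.
Minimize 8*z^2 + 11*z + (0.5/2)*(-0.0173 - z + 1.1447)^2
FOC: (2*8 + 0.5)*z = -11 + 0.5*(-0.0173 + 1.1447)
z^{k+1} = -0.6325
Step 3: u-update.
u^{k+1} = 1.1447 - 0.0173 + 0.6325 = 1.7599
Step 4: Primal residual = |-0.0173 + 0.6325| = 0.6152


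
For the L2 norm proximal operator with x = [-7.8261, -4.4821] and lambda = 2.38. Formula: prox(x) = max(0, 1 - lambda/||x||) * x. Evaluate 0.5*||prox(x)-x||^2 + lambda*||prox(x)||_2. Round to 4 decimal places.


Step 1: Compute ||x||.
||x|| = 9.0187
Step 2: Compute scaling factor.
scale = max(0, 1 - 2.38/9.0187) = 0.7361
Step 3: prox(x) = [-5.7608, -3.2993]
||prox(x)|| = 6.6387
Step 4: Proximal objective.
0.5*||prox-x||^2 = 2.8322
lambda*||prox|| = 15.8001
Total = 18.6323


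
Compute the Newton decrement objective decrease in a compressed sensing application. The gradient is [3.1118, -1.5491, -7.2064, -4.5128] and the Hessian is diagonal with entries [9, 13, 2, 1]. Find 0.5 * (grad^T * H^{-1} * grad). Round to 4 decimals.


Step 1: H is diagonal, so H^(-1) * g = [0.3458, -0.1192, -3.6032, -4.5128].
Step 2: g^T H^(-1) g = sum_i g_i^2 / H_ii
  = (3.1118)^2/9 + (-1.5491)^2/13 + (-7.2064)^2/2 + (-4.5128)^2/1
  = 1.0759 + 0.1846 + 25.9661 + 20.3654 = 47.592
Step 3: Objective decrease = 0.5 * g^T H^(-1) g = 23.796


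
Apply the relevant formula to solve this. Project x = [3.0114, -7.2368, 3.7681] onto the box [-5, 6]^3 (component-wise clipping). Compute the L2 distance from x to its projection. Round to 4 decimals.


Project each component onto [-5, 6].
clip(3.0114) = 3.0114, clip(-7.2368) = -5.0, clip(3.7681) = 3.7681
Projection = [3.0114, -5.0, 3.7681]
Squared diffs: [0.0, 5.0033, 0.0]
Distance = sqrt(5.0033) = 2.2368


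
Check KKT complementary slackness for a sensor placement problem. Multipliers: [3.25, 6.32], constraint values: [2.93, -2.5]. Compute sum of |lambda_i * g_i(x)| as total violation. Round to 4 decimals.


KKT complementary slackness check:
lambda_1 * g_1 = 3.25 * 2.93 = 9.5225
lambda_2 * g_2 = 6.32 * -2.5 = -15.8
Total violation = 9.5225 + 15.8 = 25.3225


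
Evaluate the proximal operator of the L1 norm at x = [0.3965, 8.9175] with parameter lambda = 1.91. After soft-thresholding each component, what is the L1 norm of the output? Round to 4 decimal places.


Soft-thresholding with lambda = 1.91:
prox(0.3965) = sign(0.3965)*max(|0.3965| - 1.91, 0) = 0.0
prox(8.9175) = sign(8.9175)*max(|8.9175| - 1.91, 0) = 7.0075
prox(x) = [0.0, 7.0075]
||prox(x)||_1 = 0.0 + 7.0075 = 7.0075


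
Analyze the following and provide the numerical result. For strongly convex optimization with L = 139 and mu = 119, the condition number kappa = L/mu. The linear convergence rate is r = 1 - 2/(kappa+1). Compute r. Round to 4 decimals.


Step 1: Compute the condition number.
kappa = L/mu = 139/119 = 1.1681
Step 2: Compute the convergence rate.
r = 1 - 2/(kappa + 1) = 1 - 2*mu/(L + mu) = (L - mu)/(L + mu) = 20/258 = 0.0775


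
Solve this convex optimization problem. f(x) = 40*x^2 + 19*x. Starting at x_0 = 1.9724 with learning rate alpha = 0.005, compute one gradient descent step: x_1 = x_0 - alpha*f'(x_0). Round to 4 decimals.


We compute the gradient at x_0 and apply the update.
f'(x) = 80*x + 19
f'(1.9724) = 80*1.9724 + 19 = 176.792
x_1 = 1.9724 - 0.005*176.792 = 1.0884


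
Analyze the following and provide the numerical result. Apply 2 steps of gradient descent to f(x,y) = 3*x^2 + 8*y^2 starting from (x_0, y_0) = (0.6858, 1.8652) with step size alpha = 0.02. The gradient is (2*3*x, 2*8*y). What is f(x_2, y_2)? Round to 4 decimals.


Gradient descent on f(x,y) = 3*x^2 + 8*y^2.
Starting point: (0.6858, 1.8652), alpha = 0.02
Step 1: grad_x = 2*3*0.6858 = 4.1148, grad_y = 2*8*1.8652 = 29.8432
  x_1 = 0.6858 - 0.02*4.1148 = 0.6035
  y_1 = 1.8652 - 0.02*29.8432 = 1.2683
Step 2: grad_x = 2*3*0.6035 = 3.621, grad_y = 2*8*1.2683 = 20.2934
  x_2 = 0.6035 - 0.02*3.621 = 0.5311
  y_2 = 1.2683 - 0.02*20.2934 = 0.8625
f(0.5311, 0.8625) = 3*0.5311^2 + 8*0.8625^2 = 6.797


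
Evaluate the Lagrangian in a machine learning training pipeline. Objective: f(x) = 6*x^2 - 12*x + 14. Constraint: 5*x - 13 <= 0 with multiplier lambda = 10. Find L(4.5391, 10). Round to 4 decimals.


Step 1: Evaluate f(x).
f(4.5391) = 6*4.5391^2 - 12*4.5391 + 14 = 83.1514
Step 2: Evaluate g(x).
g(4.5391) = 5*4.5391 - 13 = 9.6955
Step 3: Compute Lagrangian.
L = 83.1514 + 10*9.6955 = 180.1064


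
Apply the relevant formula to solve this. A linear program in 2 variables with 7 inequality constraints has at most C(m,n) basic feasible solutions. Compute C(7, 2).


Each vertex corresponds to some choice of n active constraints out of m, so the number of vertices is at most C(m, n) = m! / (n!(m-n)!).
m = 7, n = 2
Numerator: 7 * 6
Denominator: 2! = 2
C(7, 2) = 21


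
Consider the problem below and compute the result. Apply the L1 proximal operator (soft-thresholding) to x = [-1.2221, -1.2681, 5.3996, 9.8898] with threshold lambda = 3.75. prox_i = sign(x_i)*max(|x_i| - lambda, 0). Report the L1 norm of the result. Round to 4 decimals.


Soft-thresholding with lambda = 3.75:
prox(-1.2221) = sign(-1.2221)*max(|-1.2221| - 3.75, 0) = 0.0
prox(-1.2681) = sign(-1.2681)*max(|-1.2681| - 3.75, 0) = 0.0
prox(5.3996) = sign(5.3996)*max(|5.3996| - 3.75, 0) = 1.6496
prox(9.8898) = sign(9.8898)*max(|9.8898| - 3.75, 0) = 6.1398
prox(x) = [0.0, 0.0, 1.6496, 6.1398]
||prox(x)||_1 = 0.0 + 0.0 + 1.6496 + 6.1398 = 7.7894


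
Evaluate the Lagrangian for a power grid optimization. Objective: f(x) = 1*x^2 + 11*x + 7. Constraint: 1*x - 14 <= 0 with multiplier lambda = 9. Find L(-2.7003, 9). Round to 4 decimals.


Step 1: Evaluate f(x).
f(-2.7003) = 1*(-2.7003)^2 + 11*(-2.7003) + 7 = -15.4117
Step 2: Evaluate g(x).
g(-2.7003) = 1*-2.7003 - 14 = -16.7003
Step 3: Compute Lagrangian.
L = -15.4117 + 9*-16.7003 = -165.7144


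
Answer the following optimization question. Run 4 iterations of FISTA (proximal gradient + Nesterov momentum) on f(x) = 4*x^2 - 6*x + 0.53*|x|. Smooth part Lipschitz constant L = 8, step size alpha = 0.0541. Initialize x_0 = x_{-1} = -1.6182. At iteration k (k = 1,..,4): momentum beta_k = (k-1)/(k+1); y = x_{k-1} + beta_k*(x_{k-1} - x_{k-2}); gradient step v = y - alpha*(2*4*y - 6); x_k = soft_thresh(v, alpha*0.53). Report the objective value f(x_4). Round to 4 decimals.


FISTA on f(x) = 4*x^2 - 6*x + 0.53*|x|
L = 8, alpha = 0.0541
Iteration 1: beta = 0.0, y = -1.6182 + 0.0*(-1.6182 + 1.6182) = -1.6182
  grad(y) = -18.9456, v = y - alpha*grad = -0.5932
  prox(v) = soft_thresh(-0.5932, 0.0287) = -0.5646
Iteration 2: beta = 0.3333, y = -0.5646 + 0.3333*(-0.5646 + 1.6182) = -0.2134
  grad(y) = -7.7069, v = y - alpha*grad = 0.2036
  prox(v) = soft_thresh(0.2036, 0.0287) = 0.1749
Iteration 3: beta = 0.5, y = 0.1749 + 0.5*(0.1749 + 0.5646) = 0.5446
  grad(y) = -1.6428, v = y - alpha*grad = 0.6335
  prox(v) = soft_thresh(0.6335, 0.0287) = 0.6049
Iteration 4: beta = 0.6, y = 0.6049 + 0.6*(0.6049 - 0.1749) = 0.8628
  grad(y) = 0.9025, v = y - alpha*grad = 0.814
  prox(v) = soft_thresh(0.814, 0.0287) = 0.7853
f(x_4) = 4*0.7853^2 - 6*0.7853 + 0.53*|0.7853| = -1.8288


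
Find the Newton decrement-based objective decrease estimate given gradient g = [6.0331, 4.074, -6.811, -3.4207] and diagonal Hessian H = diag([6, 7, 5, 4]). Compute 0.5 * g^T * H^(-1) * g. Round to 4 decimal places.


Step 1: H is diagonal, so H^(-1) * g = [1.0055, 0.582, -1.3622, -0.8552].
Step 2: g^T H^(-1) g = sum_i g_i^2 / H_ii
  = (6.0331)^2/6 + (4.074)^2/7 + (-6.811)^2/5 + (-3.4207)^2/4
  = 6.0664 + 2.3711 + 9.2779 + 2.9253 = 20.6407
Step 3: Objective decrease = 0.5 * g^T H^(-1) g = 10.3203


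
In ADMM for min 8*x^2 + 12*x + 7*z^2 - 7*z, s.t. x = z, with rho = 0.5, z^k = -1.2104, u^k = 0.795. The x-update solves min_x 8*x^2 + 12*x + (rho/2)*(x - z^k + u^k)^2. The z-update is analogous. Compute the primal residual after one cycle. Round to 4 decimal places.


ADMM iteration with rho = 0.5, z^k = -1.2104, u^k = 0.795
Step 1: x-update.
Minimize 8*x^2 + 12*x + (0.5/2)*(x + 1.2104 + 0.795)^2
FOC: (2*8 + 0.5)*x = -12 + 0.5*(-1.2104 - 0.795)
x^{k+1} = -0.788
Step 2: z-update.
Minimize 7*z^2 - 7*z + (0.5/2)*(-0.788 - z + 0.795)^2
FOC: (2*7 + 0.5)*z = 7 + 0.5*(-0.788 + 0.795)
z^{k+1} = 0.483
Step 3: u-update.
u^{k+1} = 0.795 - 0.788 - 0.483 = -0.476
Step 4: Primal residual = |-0.788 - 0.483| = 1.271


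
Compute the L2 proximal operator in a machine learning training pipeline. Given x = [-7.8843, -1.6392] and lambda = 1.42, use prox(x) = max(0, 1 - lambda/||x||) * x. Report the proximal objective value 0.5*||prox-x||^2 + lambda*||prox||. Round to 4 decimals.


Step 1: Compute ||x||.
||x|| = 8.0529
Step 2: Compute scaling factor.
scale = max(0, 1 - 1.42/8.0529) = 0.8237
Step 3: prox(x) = [-6.494, -1.3502]
||prox(x)|| = 6.6329
Step 4: Proximal objective.
0.5*||prox-x||^2 = 1.0082
lambda*||prox|| = 9.4187
Total = 10.4269


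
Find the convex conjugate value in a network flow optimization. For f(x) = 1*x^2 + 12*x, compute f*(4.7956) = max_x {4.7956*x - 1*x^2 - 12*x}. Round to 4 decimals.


f*(y) = sup_x {y*x - a*x^2 - b*x} = sup_x {(y-b)*x - a*x^2}
FOC: (y - b) - 2a*x = 0 => x* = (y - b)/(2a)
x* = (4.7956 - 12)/(2*1) = -3.6022
f*(4.7956) = (y-b)^2/(4a) = (4.7956 - 12)^2/(4*1)
= 51.9034/4 = 12.9758


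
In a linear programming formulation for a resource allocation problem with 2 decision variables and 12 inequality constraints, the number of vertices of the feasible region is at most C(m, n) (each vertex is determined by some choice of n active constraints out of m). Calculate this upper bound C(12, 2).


Each vertex corresponds to some choice of n active constraints out of m, so the number of vertices is at most C(m, n) = m! / (n!(m-n)!).
m = 12, n = 2
Numerator: 12 * 11
Denominator: 2! = 2
C(12, 2) = 66


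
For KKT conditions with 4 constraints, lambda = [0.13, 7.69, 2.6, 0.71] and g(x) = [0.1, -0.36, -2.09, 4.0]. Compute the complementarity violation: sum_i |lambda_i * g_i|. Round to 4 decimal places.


KKT complementary slackness check:
lambda_1 * g_1 = 0.13 * 0.1 = 0.013
lambda_2 * g_2 = 7.69 * -0.36 = -2.7684
lambda_3 * g_3 = 2.6 * -2.09 = -5.434
lambda_4 * g_4 = 0.71 * 4.0 = 2.84
Total violation = 0.013 + 2.7684 + 5.434 + 2.84 = 11.0554


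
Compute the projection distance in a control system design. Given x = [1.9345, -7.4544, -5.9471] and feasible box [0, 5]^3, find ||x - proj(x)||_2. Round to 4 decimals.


Project each component onto [0, 5].
clip(1.9345) = 1.9345, clip(-7.4544) = 0.0, clip(-5.9471) = 0.0
Projection = [1.9345, 0.0, 0.0]
Squared diffs: [0.0, 55.5681, 35.368]
Distance = sqrt(90.9361) = 9.536


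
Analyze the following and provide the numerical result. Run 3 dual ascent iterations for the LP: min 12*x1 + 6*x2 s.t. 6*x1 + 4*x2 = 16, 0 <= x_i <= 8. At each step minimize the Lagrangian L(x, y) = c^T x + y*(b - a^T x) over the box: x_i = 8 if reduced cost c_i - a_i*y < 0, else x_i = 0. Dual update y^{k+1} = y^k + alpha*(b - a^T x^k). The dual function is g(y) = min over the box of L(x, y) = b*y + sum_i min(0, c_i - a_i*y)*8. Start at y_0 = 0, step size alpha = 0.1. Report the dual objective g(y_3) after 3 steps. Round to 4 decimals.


Dual ascent for LP: min 12*x1 + 6*x2, 6*x1 + 4*x2 = 16, 0 <= x_i <= 8
Step 1: y^k = 0.0, reduced costs: (12.0, 6.0)
  x^k = (0.0, 0.0), subgradient = b - a^T x = 16.0
  y^{k+1} = 0.0 + 0.1*16.0 = 1.6
Step 2: y^k = 1.6, reduced costs: (2.4, -0.4)
  x^k = (0.0, 8.0), subgradient = b - a^T x = -16.0
  y^{k+1} = 1.6 + 0.1*-16.0 = 0.0
Step 3: y^k = 0.0, reduced costs: (12.0, 6.0)
  x^k = (0.0, 0.0), subgradient = b - a^T x = 16.0
  y^{k+1} = 0.0 + 0.1*16.0 = 1.6
Dual objective at y_3 = 1.6: reduced costs (2.4, -0.4), box minimizer x = (0.0, 8.0)
g(y_3) = b*y + (c1 - a1*y)*x1 + (c2 - a2*y)*x2 = 16*1.6 + 2.4*0.0 + (-0.4)*8.0 = 25.6 + 0.0 - 3.2 = 22.4


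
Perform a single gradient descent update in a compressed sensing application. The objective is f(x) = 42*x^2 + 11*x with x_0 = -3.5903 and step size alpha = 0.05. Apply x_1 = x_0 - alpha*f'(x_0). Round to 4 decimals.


We compute the gradient at x_0 and apply the update.
f'(x) = 84*x + 11
f'(-3.5903) = 84*-3.5903 + 11 = -290.5852
x_1 = -3.5903 - 0.05*-290.5852 = 10.939


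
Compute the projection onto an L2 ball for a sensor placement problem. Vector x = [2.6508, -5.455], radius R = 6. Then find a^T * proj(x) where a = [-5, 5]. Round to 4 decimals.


Step 1: Compute ||x|| (intermediates to 6 decimals).
||x|| = sqrt(2.6508^2 + (-5.455)^2) = 6.064962
Step 2: Project.
Since ||x|| > R, scale = R/||x|| = 6/6.064962 = 0.989289, proj(x) = scale * x
proj(x) = [2.622407, -5.396571]
Step 3: Dot product.
a^T * proj(x) = -5*2.622407 + 5*(-5.396571) = -40.0949


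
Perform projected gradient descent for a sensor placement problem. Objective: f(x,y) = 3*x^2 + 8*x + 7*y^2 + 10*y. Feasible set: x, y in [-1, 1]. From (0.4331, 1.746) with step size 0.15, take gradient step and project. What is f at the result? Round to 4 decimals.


Step 1: Compute gradient at (0.4331, 1.746).
grad_x = 2*3*0.4331 + 8 = 10.5986
grad_y = 2*7*1.746 + 10 = 34.444
Step 2: Gradient step.
x_raw = 0.4331 - 0.15*10.5986 = -1.1567
y_raw = 1.746 - 0.15*34.444 = -3.4206
Step 3: Project onto [-1, 1].
x_proj = clip(-1.1567) = -1.0
y_proj = clip(-3.4206) = -1.0
Step 4: Evaluate f.
f(-1.0, -1.0) = -8.0


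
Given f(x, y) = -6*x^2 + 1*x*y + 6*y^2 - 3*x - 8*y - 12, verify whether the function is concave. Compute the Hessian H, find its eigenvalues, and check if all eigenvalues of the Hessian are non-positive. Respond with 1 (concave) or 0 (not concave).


The Hessian of f(x,y) = -6*x^2 + 1*x*y + 6*y^2 - 3*x - 8*y - 12 is:
H = [[-12, 1], [1, 12]]
Trace = -12 + 12 = 0
Determinant = -12*12 - (1)^2 = -145
Discriminant = (0)^2 - 4*-145 = 580.0
Eigenvalues: lambda_1 = -12.0416, lambda_2 = 12.0416
The function is not concave.

0


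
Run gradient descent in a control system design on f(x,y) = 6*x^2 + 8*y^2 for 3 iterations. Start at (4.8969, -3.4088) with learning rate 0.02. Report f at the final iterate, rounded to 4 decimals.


Gradient descent on f(x,y) = 6*x^2 + 8*y^2.
Starting point: (4.8969, -3.4088), alpha = 0.02
Step 1: grad_x = 2*6*4.8969 = 58.7628, grad_y = 2*8*-3.4088 = -54.5408
  x_1 = 4.8969 - 0.02*58.7628 = 3.7216
  y_1 = -3.4088 - 0.02*-54.5408 = -2.318
Step 2: grad_x = 2*6*3.7216 = 44.6597, grad_y = 2*8*-2.318 = -37.0877
  x_2 = 3.7216 - 0.02*44.6597 = 2.8284
  y_2 = -2.318 - 0.02*-37.0877 = -1.5762
Step 3: grad_x = 2*6*2.8284 = 33.9414, grad_y = 2*8*-1.5762 = -25.2197
  x_3 = 2.8284 - 0.02*33.9414 = 2.1496
  y_3 = -1.5762 - 0.02*-25.2197 = -1.0718
f(2.1496, -1.0718) = 6*2.1496^2 + 8*(-1.0718)^2 = 36.9159


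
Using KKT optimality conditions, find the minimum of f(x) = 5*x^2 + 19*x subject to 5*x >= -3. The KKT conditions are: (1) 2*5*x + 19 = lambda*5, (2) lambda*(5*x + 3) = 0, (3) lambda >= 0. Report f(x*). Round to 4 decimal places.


Step 1: Try lambda = 0 (constraint inactive).
x_unc = -19/(2*5) = -1.9
Check: 5*-1.9 = -9.5 < -3 -- violated!
Step 2: Constraint must be active: 5*x = -3
x* = -3/5 = -0.6
lambda = (2*5*(-0.6) + 19)/5 = 2.6
Step 3: Compute optimal value.
f(x*) = 5*(-0.6)^2 + 19*(-0.6) = -9.6


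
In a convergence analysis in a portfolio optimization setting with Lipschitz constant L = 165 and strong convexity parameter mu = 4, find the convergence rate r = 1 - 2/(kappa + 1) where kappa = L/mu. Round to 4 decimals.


Step 1: Compute the condition number.
kappa = L/mu = 165/4 = 41.25
Step 2: Compute the convergence rate.
r = 1 - 2/(kappa + 1) = 1 - 2*mu/(L + mu) = (L - mu)/(L + mu) = 161/169 = 0.9527


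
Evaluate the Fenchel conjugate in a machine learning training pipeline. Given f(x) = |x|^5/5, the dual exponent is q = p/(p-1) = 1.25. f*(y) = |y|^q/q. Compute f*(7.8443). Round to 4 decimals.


The conjugate exponent q satisfies 1/p + 1/q = 1.
p = 5, so q = 5/(5 - 1) = 1.25
|y|^q = 7.8443^1.25 = 13.1278
f*(7.8443) = 13.1278 / 1.25 = 10.5023


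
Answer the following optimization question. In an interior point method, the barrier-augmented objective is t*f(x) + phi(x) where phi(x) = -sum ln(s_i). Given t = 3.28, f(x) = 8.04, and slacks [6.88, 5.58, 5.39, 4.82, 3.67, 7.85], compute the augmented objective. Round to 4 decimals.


Step 1: Compute log-barrier.
ln values: [1.9286, 1.7192, 1.6845, 1.5728, 1.3002, 2.0605]
phi = -(1.9286 + 1.7192 + 1.6845 + 1.5728 + 1.3002 + 2.0605) = -10.2658
Step 2: Compute augmented objective.
t*f(x) = 3.28*8.04 = 26.3712
Total = 26.3712 - 10.2658 = 16.1054


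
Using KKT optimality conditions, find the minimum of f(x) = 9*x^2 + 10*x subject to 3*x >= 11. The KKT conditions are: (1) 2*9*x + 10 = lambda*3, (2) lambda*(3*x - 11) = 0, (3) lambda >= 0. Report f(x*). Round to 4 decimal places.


Step 1: Try lambda = 0 (constraint inactive).
x_unc = -10/(2*9) = -0.5556
Check: 3*-0.5556 = -1.6668 < 11 -- violated!
Step 2: Constraint must be active: 3*x = 11
x* = 11/3 = 3.6667 (rounded; the exact value 11/3 is used below)
lambda = (2*9*(11/3) + 10)/3 = 25.3333
Step 3: Compute optimal value.
f(x*) = 9*(11/3)^2 + 10*(11/3) = 157.6667


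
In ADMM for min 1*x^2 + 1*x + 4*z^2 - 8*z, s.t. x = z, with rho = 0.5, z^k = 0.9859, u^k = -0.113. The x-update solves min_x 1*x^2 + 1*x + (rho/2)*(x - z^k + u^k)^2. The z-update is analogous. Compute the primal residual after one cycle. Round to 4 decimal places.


ADMM iteration with rho = 0.5, z^k = 0.9859, u^k = -0.113
Step 1: x-update.
Minimize 1*x^2 + 1*x + (0.5/2)*(x - 0.9859 - 0.113)^2
FOC: (2*1 + 0.5)*x = -1 + 0.5*(0.9859 + 0.113)
x^{k+1} = -0.1802
Step 2: z-update.
Minimize 4*z^2 - 8*z + (0.5/2)*(-0.1802 - z - 0.113)^2
FOC: (2*4 + 0.5)*z = 8 + 0.5*(-0.1802 - 0.113)
z^{k+1} = 0.9239
Step 3: u-update.
u^{k+1} = -0.113 - 0.1802 - 0.9239 = -1.2171
Step 4: Primal residual = |-0.1802 - 0.9239| = 1.1041


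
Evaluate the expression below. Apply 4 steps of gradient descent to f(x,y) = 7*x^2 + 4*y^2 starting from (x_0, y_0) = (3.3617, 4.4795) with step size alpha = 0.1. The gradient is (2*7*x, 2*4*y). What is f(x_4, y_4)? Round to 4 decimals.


Gradient descent on f(x,y) = 7*x^2 + 4*y^2.
Starting point: (3.3617, 4.4795), alpha = 0.1
Step 1: grad_x = 2*7*3.3617 = 47.0638, grad_y = 2*4*4.4795 = 35.836
  x_1 = 3.3617 - 0.1*47.0638 = -1.3447
  y_1 = 4.4795 - 0.1*35.836 = 0.8959
Step 2: grad_x = 2*7*-1.3447 = -18.8255, grad_y = 2*4*0.8959 = 7.1672
  x_2 = -1.3447 - 0.1*-18.8255 = 0.5379
  y_2 = 0.8959 - 0.1*7.1672 = 0.1792
Step 3: grad_x = 2*7*0.5379 = 7.5302, grad_y = 2*4*0.1792 = 1.4334
  x_3 = 0.5379 - 0.1*7.5302 = -0.2151
  y_3 = 0.1792 - 0.1*1.4334 = 0.0358
Step 4: grad_x = 2*7*-0.2151 = -3.0121, grad_y = 2*4*0.0358 = 0.2867
  x_4 = -0.2151 - 0.1*-3.0121 = 0.0861
  y_4 = 0.0358 - 0.1*0.2867 = 0.0072
f(0.0861, 0.0072) = 7*0.0861^2 + 4*0.0072^2 = 0.052


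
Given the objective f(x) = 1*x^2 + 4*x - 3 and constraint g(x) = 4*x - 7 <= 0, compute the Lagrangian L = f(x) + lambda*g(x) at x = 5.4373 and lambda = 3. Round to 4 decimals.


Step 1: Evaluate f(x).
f(5.4373) = 1*5.4373^2 + 4*5.4373 - 3 = 48.3134
Step 2: Evaluate g(x).
g(5.4373) = 4*5.4373 - 7 = 14.7492
Step 3: Compute Lagrangian.
L = 48.3134 + 3*14.7492 = 92.561


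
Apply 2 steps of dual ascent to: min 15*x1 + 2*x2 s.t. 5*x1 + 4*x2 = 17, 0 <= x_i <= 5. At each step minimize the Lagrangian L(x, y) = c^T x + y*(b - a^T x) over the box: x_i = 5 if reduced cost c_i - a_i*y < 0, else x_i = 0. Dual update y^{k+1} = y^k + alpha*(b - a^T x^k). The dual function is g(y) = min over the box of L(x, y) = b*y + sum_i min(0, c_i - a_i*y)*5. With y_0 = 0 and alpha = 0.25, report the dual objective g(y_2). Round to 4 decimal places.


Dual ascent for LP: min 15*x1 + 2*x2, 5*x1 + 4*x2 = 17, 0 <= x_i <= 5
Step 1: y^k = 0.0, reduced costs: (15.0, 2.0)
  x^k = (0.0, 0.0), subgradient = b - a^T x = 17.0
  y^{k+1} = 0.0 + 0.25*17.0 = 4.25
Step 2: y^k = 4.25, reduced costs: (-6.25, -15.0)
  x^k = (5.0, 5.0), subgradient = b - a^T x = -28.0
  y^{k+1} = 4.25 + 0.25*-28.0 = -2.75
Dual objective at y_2 = -2.75: reduced costs (28.75, 13.0), box minimizer x = (0.0, 0.0)
g(y_2) = b*y + (c1 - a1*y)*x1 + (c2 - a2*y)*x2 = 17*(-2.75) + 28.75*0.0 + 13.0*0.0 = -46.75 + 0.0 + 0.0 = -46.75


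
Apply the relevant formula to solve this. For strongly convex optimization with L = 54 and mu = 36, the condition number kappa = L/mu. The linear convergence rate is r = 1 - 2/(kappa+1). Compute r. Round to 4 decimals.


Step 1: Compute the condition number.
kappa = L/mu = 54/36 = 1.5
Step 2: Compute the convergence rate.
r = 1 - 2/(kappa + 1) = 1 - 2*mu/(L + mu) = (L - mu)/(L + mu) = 18/90 = 0.2


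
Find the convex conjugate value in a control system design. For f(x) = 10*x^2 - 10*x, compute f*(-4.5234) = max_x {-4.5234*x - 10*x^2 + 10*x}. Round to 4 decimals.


f*(y) = sup_x {y*x - a*x^2 - b*x} = sup_x {(y-b)*x - a*x^2}
FOC: (y - b) - 2a*x = 0 => x* = (y - b)/(2a)
x* = (-4.5234 + 10)/(2*10) = 0.2738
f*(-4.5234) = (y-b)^2/(4a) = (-4.5234 + 10)^2/(4*10)
= 29.9931/40 = 0.7498


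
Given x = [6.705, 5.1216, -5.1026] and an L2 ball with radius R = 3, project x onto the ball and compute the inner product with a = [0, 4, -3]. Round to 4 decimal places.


Step 1: Compute ||x|| (intermediates to 6 decimals).
||x|| = sqrt(6.705^2 + 5.1216^2 + (-5.1026)^2) = 9.86024
Step 2: Project.
Since ||x|| > R, scale = R/||x|| = 3/9.86024 = 0.304252, proj(x) = scale * x
proj(x) = [2.04001, 1.558257, -1.552476]
Step 3: Dot product.
a^T * proj(x) = 0*2.04001 + 4*1.558257 - 3*(-1.552476) = 10.8905


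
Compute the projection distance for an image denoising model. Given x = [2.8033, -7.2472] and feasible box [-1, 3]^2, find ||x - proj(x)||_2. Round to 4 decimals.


Project each component onto [-1, 3].
clip(2.8033) = 2.8033, clip(-7.2472) = -1.0
Projection = [2.8033, -1.0]
Squared diffs: [0.0, 39.0275]
Distance = sqrt(39.0275) = 6.2472


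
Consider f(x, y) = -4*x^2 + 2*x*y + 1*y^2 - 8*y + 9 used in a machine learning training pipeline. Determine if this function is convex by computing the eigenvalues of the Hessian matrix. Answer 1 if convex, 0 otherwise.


The Hessian of f(x,y) = -4*x^2 + 2*x*y + 1*y^2 - 8*y + 9 is:
H = [[-8, 2], [2, 2]]
Trace = -8 + 2 = -6
Determinant = -8*2 - (2)^2 = -20
Discriminant = (-6)^2 - 4*-20 = 116.0
Eigenvalues: lambda_1 = -8.3852, lambda_2 = 2.3852
The function is not convex.

0


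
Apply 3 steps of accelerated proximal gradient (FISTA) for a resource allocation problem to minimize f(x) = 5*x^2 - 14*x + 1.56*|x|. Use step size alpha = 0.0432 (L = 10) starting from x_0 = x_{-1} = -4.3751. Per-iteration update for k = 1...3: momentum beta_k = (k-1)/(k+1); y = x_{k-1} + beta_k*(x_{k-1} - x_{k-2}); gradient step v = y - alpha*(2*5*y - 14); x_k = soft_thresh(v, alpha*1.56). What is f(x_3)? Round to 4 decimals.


FISTA on f(x) = 5*x^2 - 14*x + 1.56*|x|
L = 10, alpha = 0.0432
Iteration 1: beta = 0.0, y = -4.3751 + 0.0*(-4.3751 + 4.3751) = -4.3751
  grad(y) = -57.751, v = y - alpha*grad = -1.8803
  prox(v) = soft_thresh(-1.8803, 0.0674) = -1.8129
Iteration 2: beta = 0.3333, y = -1.8129 + 0.3333*(-1.8129 + 4.3751) = -0.9588
  grad(y) = -23.5879, v = y - alpha*grad = 0.0602
  prox(v) = soft_thresh(0.0602, 0.0674) = 0.0
Iteration 3: beta = 0.5, y = 0.0 + 0.5*(0.0 + 1.8129) = 0.9064
  grad(y) = -4.9357, v = y - alpha*grad = 1.1197
  prox(v) = soft_thresh(1.1197, 0.0674) = 1.0523
f(x_3) = 5*1.0523^2 - 14*1.0523 + 1.56*|1.0523| = -7.5539


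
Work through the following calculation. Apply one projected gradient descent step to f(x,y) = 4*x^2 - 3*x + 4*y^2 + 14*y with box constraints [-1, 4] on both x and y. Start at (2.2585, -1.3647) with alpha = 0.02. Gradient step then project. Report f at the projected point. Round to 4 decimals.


Step 1: Compute gradient at (2.2585, -1.3647).
grad_x = 2*4*2.2585 - 3 = 15.068
grad_y = 2*4*-1.3647 + 14 = 3.0824
Step 2: Gradient step.
x_raw = 2.2585 - 0.02*15.068 = 1.9571
y_raw = -1.3647 - 0.02*3.0824 = -1.4263
Step 3: Project onto [-1, 4].
x_proj = clip(1.9571) = 1.9571
y_proj = clip(-1.4263) = -1.0
Step 4: Evaluate f.
f(1.9571, -1.0) = -0.5498


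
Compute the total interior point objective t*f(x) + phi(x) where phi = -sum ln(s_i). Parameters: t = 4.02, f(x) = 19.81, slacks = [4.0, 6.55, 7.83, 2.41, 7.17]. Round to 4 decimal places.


Step 1: Compute log-barrier.
ln values: [1.3863, 1.8795, 2.058, 0.8796, 1.9699]
phi = -(1.3863 + 1.8795 + 2.058 + 0.8796 + 1.9699) = -8.1733
Step 2: Compute augmented objective.
t*f(x) = 4.02*19.81 = 79.6362
Total = 79.6362 - 8.1733 = 71.4629


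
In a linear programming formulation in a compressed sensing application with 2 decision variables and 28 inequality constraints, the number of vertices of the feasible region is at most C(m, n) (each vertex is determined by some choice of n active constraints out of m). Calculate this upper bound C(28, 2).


Each vertex corresponds to some choice of n active constraints out of m, so the number of vertices is at most C(m, n) = m! / (n!(m-n)!).
m = 28, n = 2
Numerator: 28 * 27
Denominator: 2! = 2
C(28, 2) = 378


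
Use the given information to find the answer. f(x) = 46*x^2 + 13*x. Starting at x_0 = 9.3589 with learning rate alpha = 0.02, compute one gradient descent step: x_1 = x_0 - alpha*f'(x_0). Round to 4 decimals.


We compute the gradient at x_0 and apply the update.
f'(x) = 92*x + 13
f'(9.3589) = 92*9.3589 + 13 = 874.0188
x_1 = 9.3589 - 0.02*874.0188 = -8.1215


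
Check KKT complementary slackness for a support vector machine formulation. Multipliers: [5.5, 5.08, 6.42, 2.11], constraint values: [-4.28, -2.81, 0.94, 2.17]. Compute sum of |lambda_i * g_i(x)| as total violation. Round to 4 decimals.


KKT complementary slackness check:
lambda_1 * g_1 = 5.5 * -4.28 = -23.54
lambda_2 * g_2 = 5.08 * -2.81 = -14.2748
lambda_3 * g_3 = 6.42 * 0.94 = 6.0348
lambda_4 * g_4 = 2.11 * 2.17 = 4.5787
Total violation = 23.54 + 14.2748 + 6.0348 + 4.5787 = 48.4283


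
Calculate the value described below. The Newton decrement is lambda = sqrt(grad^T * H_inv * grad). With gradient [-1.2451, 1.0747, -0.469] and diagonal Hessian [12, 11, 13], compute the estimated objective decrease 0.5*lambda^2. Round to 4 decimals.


Step 1: H is diagonal, so H^(-1) * g = [-0.1038, 0.0977, -0.0361].
Step 2: g^T H^(-1) g = sum_i g_i^2 / H_ii
  = (-1.2451)^2/12 + (1.0747)^2/11 + (-0.469)^2/13
  = 0.1292 + 0.105 + 0.0169 = 0.2511
Step 3: Objective decrease = 0.5 * g^T H^(-1) g = 0.1256


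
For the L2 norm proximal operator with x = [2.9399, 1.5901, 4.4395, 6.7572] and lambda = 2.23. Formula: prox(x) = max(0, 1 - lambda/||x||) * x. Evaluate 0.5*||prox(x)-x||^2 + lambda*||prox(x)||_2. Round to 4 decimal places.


Step 1: Compute ||x||.
||x|| = 8.7487
Step 2: Compute scaling factor.
scale = max(0, 1 - 2.23/8.7487) = 0.7451
Step 3: prox(x) = [2.1905, 1.1848, 3.3079, 5.0348]
||prox(x)|| = 6.5187
Step 4: Proximal objective.
0.5*||prox-x||^2 = 2.4865
lambda*||prox|| = 14.5367
Total = 17.0232


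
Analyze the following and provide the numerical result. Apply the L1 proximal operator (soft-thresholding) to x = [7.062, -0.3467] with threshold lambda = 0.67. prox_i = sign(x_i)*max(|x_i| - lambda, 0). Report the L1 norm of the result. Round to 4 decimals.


Soft-thresholding with lambda = 0.67:
prox(7.062) = sign(7.062)*max(|7.062| - 0.67, 0) = 6.392
prox(-0.3467) = sign(-0.3467)*max(|-0.3467| - 0.67, 0) = 0.0
prox(x) = [6.392, 0.0]
||prox(x)||_1 = 6.392 + 0.0 = 6.392


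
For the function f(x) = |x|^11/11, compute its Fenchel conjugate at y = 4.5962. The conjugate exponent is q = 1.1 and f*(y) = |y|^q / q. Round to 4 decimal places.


The conjugate exponent q satisfies 1/p + 1/q = 1.
p = 11, so q = 11/(11 - 1) = 1.1
|y|^q = 4.5962^1.1 = 5.3535
f*(4.5962) = 5.3535 / 1.1 = 4.8668


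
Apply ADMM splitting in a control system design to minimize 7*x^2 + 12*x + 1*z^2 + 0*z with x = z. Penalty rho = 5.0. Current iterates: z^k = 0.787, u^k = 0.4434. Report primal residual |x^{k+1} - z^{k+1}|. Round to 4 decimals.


ADMM iteration with rho = 5.0, z^k = 0.787, u^k = 0.4434
Step 1: x-update.
Minimize 7*x^2 + 12*x + (5.0/2)*(x - 0.787 + 0.4434)^2
FOC: (2*7 + 5.0)*x = -12 + 5.0*(0.787 - 0.4434)
x^{k+1} = -0.5412
Step 2: z-update.
Minimize 1*z^2 + 0*z + (5.0/2)*(-0.5412 - z + 0.4434)^2
FOC: (2*1 + 5.0)*z = 0 + 5.0*(-0.5412 + 0.4434)
z^{k+1} = -0.0698
Step 3: u-update.
u^{k+1} = 0.4434 - 0.5412 + 0.0698 = -0.0279
Step 4: Primal residual = |-0.5412 + 0.0698| = 0.4713


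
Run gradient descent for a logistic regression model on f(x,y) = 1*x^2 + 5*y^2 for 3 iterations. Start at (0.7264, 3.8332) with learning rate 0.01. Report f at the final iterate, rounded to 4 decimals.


Gradient descent on f(x,y) = 1*x^2 + 5*y^2.
Starting point: (0.7264, 3.8332), alpha = 0.01
Step 1: grad_x = 2*1*0.7264 = 1.4528, grad_y = 2*5*3.8332 = 38.332
  x_1 = 0.7264 - 0.01*1.4528 = 0.7119
  y_1 = 3.8332 - 0.01*38.332 = 3.4499
Step 2: grad_x = 2*1*0.7119 = 1.4237, grad_y = 2*5*3.4499 = 34.4988
  x_2 = 0.7119 - 0.01*1.4237 = 0.6976
  y_2 = 3.4499 - 0.01*34.4988 = 3.1049
Step 3: grad_x = 2*1*0.6976 = 1.3953, grad_y = 2*5*3.1049 = 31.0489
  x_3 = 0.6976 - 0.01*1.3953 = 0.6837
  y_3 = 3.1049 - 0.01*31.0489 = 2.7944
f(0.6837, 2.7944) = 1*0.6837^2 + 5*2.7944^2 = 39.5109


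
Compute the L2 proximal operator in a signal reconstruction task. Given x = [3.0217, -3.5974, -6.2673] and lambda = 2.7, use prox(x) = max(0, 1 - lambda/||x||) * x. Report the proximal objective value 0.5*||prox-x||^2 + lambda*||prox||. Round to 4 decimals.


Step 1: Compute ||x||.
||x|| = 7.8327
Step 2: Compute scaling factor.
scale = max(0, 1 - 2.7/7.8327) = 0.6553
Step 3: prox(x) = [1.9801, -2.3573, -4.1069]
||prox(x)|| = 5.1327
Step 4: Proximal objective.
0.5*||prox-x||^2 = 3.645
lambda*||prox|| = 13.8583
Total = 17.5033


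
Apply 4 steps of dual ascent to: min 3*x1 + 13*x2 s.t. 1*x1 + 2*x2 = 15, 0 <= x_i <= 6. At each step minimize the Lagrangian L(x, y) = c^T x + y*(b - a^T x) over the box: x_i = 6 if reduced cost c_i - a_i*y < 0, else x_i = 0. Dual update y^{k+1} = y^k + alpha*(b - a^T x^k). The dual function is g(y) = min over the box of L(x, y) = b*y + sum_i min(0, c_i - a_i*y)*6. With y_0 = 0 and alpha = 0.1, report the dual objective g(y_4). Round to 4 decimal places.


Dual ascent for LP: min 3*x1 + 13*x2, 1*x1 + 2*x2 = 15, 0 <= x_i <= 6
Step 1: y^k = 0.0, reduced costs: (3.0, 13.0)
  x^k = (0.0, 0.0), subgradient = b - a^T x = 15.0
  y^{k+1} = 0.0 + 0.1*15.0 = 1.5
Step 2: y^k = 1.5, reduced costs: (1.5, 10.0)
  x^k = (0.0, 0.0), subgradient = b - a^T x = 15.0
  y^{k+1} = 1.5 + 0.1*15.0 = 3.0
Step 3: y^k = 3.0, reduced costs: (0.0, 7.0)
  x^k = (0.0, 0.0), subgradient = b - a^T x = 15.0
  y^{k+1} = 3.0 + 0.1*15.0 = 4.5
Step 4: y^k = 4.5, reduced costs: (-1.5, 4.0)
  x^k = (6.0, 0.0), subgradient = b - a^T x = 9.0
  y^{k+1} = 4.5 + 0.1*9.0 = 5.4
Dual objective at y_4 = 5.4: reduced costs (-2.4, 2.2), box minimizer x = (6.0, 0.0)
g(y_4) = b*y + (c1 - a1*y)*x1 + (c2 - a2*y)*x2 = 15*5.4 + (-2.4)*6.0 + 2.2*0.0 = 81.0 - 14.4 + 0.0 = 66.6


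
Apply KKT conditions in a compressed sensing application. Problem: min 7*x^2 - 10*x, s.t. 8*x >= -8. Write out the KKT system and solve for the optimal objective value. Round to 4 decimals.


Step 1: Try lambda = 0 (constraint inactive).
Stationarity: 2*7*x - 10 = 0
x* = 10/(2*7) = 5/7 = 0.7143 (rounded; the exact value 5/7 is used below)
Check constraint: 8*0.7143 = 5.7144 >= -8 -- satisfied.
Step 2: Compute optimal value.
f(x*) = 7*(5/7)^2 - 10*(5/7) = -3.5714


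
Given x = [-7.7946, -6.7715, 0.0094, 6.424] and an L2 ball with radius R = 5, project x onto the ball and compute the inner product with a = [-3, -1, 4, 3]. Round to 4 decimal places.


Step 1: Compute ||x|| (intermediates to 6 decimals).
||x|| = sqrt((-7.7946)^2 + (-6.7715)^2 + 0.0094^2 + 6.424^2) = 12.160463
Step 2: Project.
Since ||x|| > R, scale = R/||x|| = 5/12.160463 = 0.411169, proj(x) = scale * x
proj(x) = [-3.204898, -2.784231, 0.003865, 2.64135]
Step 3: Dot product.
a^T * proj(x) = -3*(-3.204898) - 1*(-2.784231) + 4*0.003865 + 3*2.64135 = 20.3384


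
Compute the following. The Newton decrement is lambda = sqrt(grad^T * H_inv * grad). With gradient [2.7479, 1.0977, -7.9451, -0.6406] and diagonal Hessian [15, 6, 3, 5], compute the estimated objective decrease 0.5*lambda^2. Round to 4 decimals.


Step 1: H is diagonal, so H^(-1) * g = [0.1832, 0.183, -2.6484, -0.1281].
Step 2: g^T H^(-1) g = sum_i g_i^2 / H_ii
  = (2.7479)^2/15 + (1.0977)^2/6 + (-7.9451)^2/3 + (-0.6406)^2/5
  = 0.5034 + 0.2008 + 21.0415 + 0.0821 = 21.8278
Step 3: Objective decrease = 0.5 * g^T H^(-1) g = 10.9139


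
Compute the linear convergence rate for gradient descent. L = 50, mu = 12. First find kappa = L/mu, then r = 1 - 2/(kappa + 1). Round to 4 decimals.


Step 1: Compute the condition number.
kappa = L/mu = 50/12 = 4.1667
Step 2: Compute the convergence rate.
r = 1 - 2/(kappa + 1) = 1 - 2*mu/(L + mu) = (L - mu)/(L + mu) = 38/62 = 0.6129


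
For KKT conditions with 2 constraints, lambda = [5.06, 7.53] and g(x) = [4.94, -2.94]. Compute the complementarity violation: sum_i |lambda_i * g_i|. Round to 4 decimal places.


KKT complementary slackness check:
lambda_1 * g_1 = 5.06 * 4.94 = 24.9964
lambda_2 * g_2 = 7.53 * -2.94 = -22.1382
Total violation = 24.9964 + 22.1382 = 47.1346


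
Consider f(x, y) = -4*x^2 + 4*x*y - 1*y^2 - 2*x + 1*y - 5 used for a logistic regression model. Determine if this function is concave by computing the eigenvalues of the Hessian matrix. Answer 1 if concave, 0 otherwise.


The Hessian of f(x,y) = -4*x^2 + 4*x*y - 1*y^2 - 2*x + 1*y - 5 is:
H = [[-8, 4], [4, -2]]
Trace = -8 - 2 = -10
Determinant = -8*-2 - (4)^2 = 0
Discriminant = (-10)^2 - 4*0 = 100.0
Eigenvalues: lambda_1 = -10.0, lambda_2 = 0.0
The function is concave.

1


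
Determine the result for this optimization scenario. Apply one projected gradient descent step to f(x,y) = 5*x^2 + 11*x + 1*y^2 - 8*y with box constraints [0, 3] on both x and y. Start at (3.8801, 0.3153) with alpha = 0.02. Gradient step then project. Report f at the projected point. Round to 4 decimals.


Step 1: Compute gradient at (3.8801, 0.3153).
grad_x = 2*5*3.8801 + 11 = 49.801
grad_y = 2*1*0.3153 - 8 = -7.3694
Step 2: Gradient step.
x_raw = 3.8801 - 0.02*49.801 = 2.8841
y_raw = 0.3153 - 0.02*-7.3694 = 0.4627
Step 3: Project onto [0, 3].
x_proj = clip(2.8841) = 2.8841
y_proj = clip(0.4627) = 0.4627
Step 4: Evaluate f.
f(2.8841, 0.4627) = 69.827


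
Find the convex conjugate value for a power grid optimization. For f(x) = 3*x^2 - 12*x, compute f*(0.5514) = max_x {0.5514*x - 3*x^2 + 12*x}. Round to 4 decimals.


f*(y) = sup_x {y*x - a*x^2 - b*x} = sup_x {(y-b)*x - a*x^2}
FOC: (y - b) - 2a*x = 0 => x* = (y - b)/(2a)
x* = (0.5514 + 12)/(2*3) = 2.0919
f*(0.5514) = (y-b)^2/(4a) = (0.5514 + 12)^2/(4*3)
= 157.5376/12 = 13.1281


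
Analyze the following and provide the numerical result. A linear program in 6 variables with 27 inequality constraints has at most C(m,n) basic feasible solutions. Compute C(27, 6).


Each vertex corresponds to some choice of n active constraints out of m, so the number of vertices is at most C(m, n) = m! / (n!(m-n)!).
m = 27, n = 6
Numerator: 27 * 26 * 25 * 24 * 23 * 22
Denominator: 6! = 720
C(27, 6) = 296010


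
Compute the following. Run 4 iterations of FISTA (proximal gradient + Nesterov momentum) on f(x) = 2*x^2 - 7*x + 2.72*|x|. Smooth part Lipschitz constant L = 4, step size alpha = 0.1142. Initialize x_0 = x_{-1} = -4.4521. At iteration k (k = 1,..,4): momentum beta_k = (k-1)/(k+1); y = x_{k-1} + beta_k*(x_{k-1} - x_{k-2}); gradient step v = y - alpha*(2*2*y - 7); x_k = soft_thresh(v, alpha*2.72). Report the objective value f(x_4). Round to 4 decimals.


FISTA on f(x) = 2*x^2 - 7*x + 2.72*|x|
L = 4, alpha = 0.1142
Iteration 1: beta = 0.0, y = -4.4521 + 0.0*(-4.4521 + 4.4521) = -4.4521
  grad(y) = -24.8084, v = y - alpha*grad = -1.619
  prox(v) = soft_thresh(-1.619, 0.3106) = -1.3084
Iteration 2: beta = 0.3333, y = -1.3084 + 0.3333*(-1.3084 + 4.4521) = -0.2604
  grad(y) = -8.0418, v = y - alpha*grad = 0.6579
  prox(v) = soft_thresh(0.6579, 0.3106) = 0.3473
Iteration 3: beta = 0.5, y = 0.3473 + 0.5*(0.3473 + 1.3084) = 1.1751
  grad(y) = -2.2995, v = y - alpha*grad = 1.4377
  prox(v) = soft_thresh(1.4377, 0.3106) = 1.1271
Iteration 4: beta = 0.6, y = 1.1271 + 0.6*(1.1271 - 0.3473) = 1.595
  grad(y) = -0.62, v = y - alpha*grad = 1.6658
  prox(v) = soft_thresh(1.6658, 0.3106) = 1.3552
f(x_4) = 2*1.3552^2 - 7*1.3552 + 2.72*|1.3552| = -2.1271
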